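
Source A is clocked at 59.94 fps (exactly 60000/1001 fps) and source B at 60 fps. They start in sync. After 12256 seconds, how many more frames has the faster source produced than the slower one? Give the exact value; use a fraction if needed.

735360/1001 frames

A emits 60000/1001 × 12256 = 735360000/1001 frames; B emits 60 × 12256 = 735360.
Difference = 735360/1001 frames (≈ 734.6254); B is ahead of A.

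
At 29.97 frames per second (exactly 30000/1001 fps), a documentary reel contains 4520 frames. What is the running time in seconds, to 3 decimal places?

150.817 seconds

Running time = 4520 × 1001/30000 = 113113/750 s ≈ 150.817 s.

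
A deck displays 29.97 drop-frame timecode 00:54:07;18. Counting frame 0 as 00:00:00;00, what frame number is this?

97330

As if non-drop at 30 labels/s: (0 × 3600 + 54 × 60 + 7) × 30 + 18 = 97428.
Minute boundaries passed: 54; those not divisible by 10: 54 − 5 = 49; dropped labels = 2 × 49 = 98.
Actual frame index = 97428 − 98 = 97330.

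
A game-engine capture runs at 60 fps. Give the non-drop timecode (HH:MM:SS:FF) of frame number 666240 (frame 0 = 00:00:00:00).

03:05:04:00

666240 ÷ 60 = 11104 full seconds, remainder 0 frames.
11104 s = 3 h 5 min 4 s.
Timecode: 03:05:04:00.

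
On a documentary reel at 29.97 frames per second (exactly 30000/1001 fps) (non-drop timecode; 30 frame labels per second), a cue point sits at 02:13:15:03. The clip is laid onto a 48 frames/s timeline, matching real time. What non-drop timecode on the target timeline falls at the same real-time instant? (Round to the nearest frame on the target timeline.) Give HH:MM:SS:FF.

Source frame index: (2×3600 + 13×60 + 15) × 30 + 3 = 239853.
Real time: 239853 / (30000/1001) = 80030951/10000 s.
Target frame: (80030951/10000) × (48) = 240092853/625 ≈ 384148.565 → 384149.
At 48 labels/s: frame 384149 → 02:13:23:05.

02:13:23:05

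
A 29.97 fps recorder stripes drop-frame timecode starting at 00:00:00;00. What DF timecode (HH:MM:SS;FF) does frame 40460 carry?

00:22:30;00

Ten DF minutes hold 17982 frames, so frame 40460 lies in block 2 (frames 35964–53945) with 4496 frames into that block.
The block's first minute is 1800 frames and the rest 1798 each; 4496 frames reaches minute 2, so 2 × 18 + 2 × 2 = 40 labels have been skipped so far.
Adding those back, label number 40460 + 40 = 40500 at 30 labels/s is 1350 s + 0 f = 0 h 22 min 30 s frame 0, i.e. 00:22:30;00.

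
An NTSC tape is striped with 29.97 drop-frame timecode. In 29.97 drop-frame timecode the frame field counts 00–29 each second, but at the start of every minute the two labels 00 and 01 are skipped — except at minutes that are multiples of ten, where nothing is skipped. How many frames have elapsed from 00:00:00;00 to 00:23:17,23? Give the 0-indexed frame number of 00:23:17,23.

As if non-drop at 30 labels/s: (0 × 3600 + 23 × 60 + 17) × 30 + 23 = 41933.
Minute boundaries passed: 23; those not divisible by 10: 23 − 2 = 21; dropped labels = 2 × 21 = 42.
Actual frame index = 41933 − 42 = 41891.

41891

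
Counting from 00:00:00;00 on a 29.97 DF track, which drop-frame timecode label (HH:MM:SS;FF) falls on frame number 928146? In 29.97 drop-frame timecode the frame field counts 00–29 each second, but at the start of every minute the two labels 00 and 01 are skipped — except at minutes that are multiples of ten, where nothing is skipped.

08:36:09;06

Each 10-minute DF block holds 10 × 60 × 30 − 9 × 2 = 17982 frames. 928146 ÷ 17982 → 51 full blocks, remainder 11064.
Within the partial block the first minute is 1800 frames and each further minute 1798, so 6 further minute boundaries passed. Total skipped labels = 18 × 51 + 2 × 6 = 930.
Non-drop label index = 928146 + 930 = 929076; at 30 labels/s that is 08:36:09:06, i.e. DF 08:36:09;06.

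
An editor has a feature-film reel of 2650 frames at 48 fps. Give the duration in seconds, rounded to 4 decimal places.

Running time = 2650 × 1/48 = 1325/24 s ≈ 55.2083 s.

55.2083 seconds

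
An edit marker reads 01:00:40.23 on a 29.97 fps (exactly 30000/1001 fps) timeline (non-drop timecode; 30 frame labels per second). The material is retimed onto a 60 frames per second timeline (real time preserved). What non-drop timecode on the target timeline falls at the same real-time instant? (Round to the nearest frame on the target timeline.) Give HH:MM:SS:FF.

01:00:44:24

Source frame index: (1×3600 + 0×60 + 40) × 30 + 23 = 109223.
Real time: 109223 / (30000/1001) = 109332223/30000 s.
Target frame: (109332223/30000) × (60) = 109332223/500 ≈ 218664.446 → 218664.
At 60 labels/s: frame 218664 → 01:00:44:24.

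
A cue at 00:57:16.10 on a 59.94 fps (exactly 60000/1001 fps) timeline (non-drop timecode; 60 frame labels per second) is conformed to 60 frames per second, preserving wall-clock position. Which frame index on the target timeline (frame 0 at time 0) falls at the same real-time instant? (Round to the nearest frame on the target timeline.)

frame 206376

Source frame index: (0×3600 + 57×60 + 16) × 60 + 10 = 206170.
Real time: 206170 / (60000/1001) = 20637617/6000 s.
Target frame: (20637617/6000) × (60) = 20637617/100 ≈ 206376.170 → 206376.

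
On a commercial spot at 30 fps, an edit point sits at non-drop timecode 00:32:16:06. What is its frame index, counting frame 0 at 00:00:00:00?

Total seconds to the label: (0 × 3600 + 32 × 60 + 16) = 1936.
Frame index = 1936 × 30 + 6 = 58086.

frame 58086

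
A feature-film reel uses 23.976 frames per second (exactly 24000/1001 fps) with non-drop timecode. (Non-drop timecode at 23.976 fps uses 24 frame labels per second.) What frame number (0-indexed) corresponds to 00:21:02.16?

Total seconds to the label: (0 × 3600 + 21 × 60 + 2) = 1262.
Frame index = 1262 × 24 + 16 = 30304.

frame 30304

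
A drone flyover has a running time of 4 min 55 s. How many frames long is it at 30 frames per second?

4 min 55 s = 295 s.
Frames = 295 × 30 = 8850.

8850 frames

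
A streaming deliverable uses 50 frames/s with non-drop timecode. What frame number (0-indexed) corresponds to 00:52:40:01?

158001

Total seconds to the label: (0 × 3600 + 52 × 60 + 40) = 3160.
Frame index = 3160 × 50 + 1 = 158001.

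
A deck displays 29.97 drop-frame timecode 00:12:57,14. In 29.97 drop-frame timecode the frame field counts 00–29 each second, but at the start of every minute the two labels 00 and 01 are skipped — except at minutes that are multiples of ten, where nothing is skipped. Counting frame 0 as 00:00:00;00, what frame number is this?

23302

Complete 10-minute blocks: 1, each 17982 frames → 17982.
Remaining 2 whole minutes in the current block: 1800 + 1 × 1798 = 3598 frames.
Within the current minute: 57 × 30 + 14 − 2 = 1722 (labels ;00/;01 skipped at this minute). Total = 17982 + 3598 + 1722 = 23302.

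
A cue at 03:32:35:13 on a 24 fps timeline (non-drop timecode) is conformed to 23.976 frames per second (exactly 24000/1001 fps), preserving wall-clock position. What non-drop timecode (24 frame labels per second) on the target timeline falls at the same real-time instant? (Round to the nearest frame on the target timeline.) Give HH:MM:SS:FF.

Source frame index: (3×3600 + 32×60 + 35) × 24 + 13 = 306133.
Real time: 306133 / (24) = 306133/24 s.
Target frame: (306133/24) × (24000/1001) = 306133000/1001 ≈ 305827.173 → 305827.
At 24 labels/s: frame 305827 → 03:32:22:19.

03:32:22:19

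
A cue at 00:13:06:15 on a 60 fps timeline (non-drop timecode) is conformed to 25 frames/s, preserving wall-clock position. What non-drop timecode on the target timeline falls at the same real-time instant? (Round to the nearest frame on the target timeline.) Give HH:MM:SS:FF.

00:13:06:06

Source frame index: (0×3600 + 13×60 + 6) × 60 + 15 = 47175.
Real time: 47175 / (60) = 3145/4 s.
Target frame: (3145/4) × (25) = 78625/4 ≈ 19656.250 → 19656.
At 25 labels/s: frame 19656 → 00:13:06:06.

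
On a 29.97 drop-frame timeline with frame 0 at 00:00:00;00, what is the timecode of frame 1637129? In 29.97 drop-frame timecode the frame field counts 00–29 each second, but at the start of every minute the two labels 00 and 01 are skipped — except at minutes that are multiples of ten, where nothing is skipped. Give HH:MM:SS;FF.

Each 10-minute DF block holds 10 × 60 × 30 − 9 × 2 = 17982 frames. 1637129 ÷ 17982 → 91 full blocks, remainder 767.
Within the partial block the first minute is 1800 frames and each further minute 1798, so 0 further minute boundaries passed. Total skipped labels = 18 × 91 + 2 × 0 = 1638.
Non-drop label index = 1637129 + 1638 = 1638767; at 30 labels/s that is 15:10:25:17, i.e. DF 15:10:25;17.

15:10:25;17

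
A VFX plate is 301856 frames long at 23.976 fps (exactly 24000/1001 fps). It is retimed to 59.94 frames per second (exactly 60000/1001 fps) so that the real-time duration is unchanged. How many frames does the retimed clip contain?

754640 frames

Target frames = source frames × (target rate / source rate) = 301856 × (60000/1001)/(24000/1001) = 301856 × 5/2 = 754640.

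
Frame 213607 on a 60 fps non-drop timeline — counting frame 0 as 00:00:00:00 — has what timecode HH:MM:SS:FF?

213607 ÷ 60 = 3560 full seconds, remainder 7 frames.
3560 s = 0 h 59 min 20 s.
Timecode: 00:59:20:07.

00:59:20:07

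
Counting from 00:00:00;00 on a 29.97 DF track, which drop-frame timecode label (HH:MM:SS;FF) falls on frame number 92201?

Each 10-minute DF block holds 10 × 60 × 30 − 9 × 2 = 17982 frames. 92201 ÷ 17982 → 5 full blocks, remainder 2291.
Within the partial block the first minute is 1800 frames and each further minute 1798, so 1 further minute boundary passed. Total skipped labels = 18 × 5 + 2 × 1 = 92.
Non-drop label index = 92201 + 92 = 92293; at 30 labels/s that is 00:51:16:13, i.e. DF 00:51:16;13.

00:51:16;13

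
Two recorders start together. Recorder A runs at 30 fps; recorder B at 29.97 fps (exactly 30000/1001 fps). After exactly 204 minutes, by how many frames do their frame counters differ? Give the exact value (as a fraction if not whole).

204 min = 12240 s.
A emits 30 × 12240 = 367200 frames; B emits 30000/1001 × 12240 = 367200000/1001.
Difference = 367200/1001 frames (≈ 366.8332); B is behind A.

367200/1001 frames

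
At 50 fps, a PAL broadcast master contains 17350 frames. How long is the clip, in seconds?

347 seconds

Running time = 17350 / (50) = 347 s.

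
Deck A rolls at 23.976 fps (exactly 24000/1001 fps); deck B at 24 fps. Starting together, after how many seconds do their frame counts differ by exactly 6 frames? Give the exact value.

250.25 seconds

The gap grows by |24 − 24000/1001| = 24/1001 frames per second.
Time for a 6-frame gap: 6 ÷ (24/1001) = 250.25 s.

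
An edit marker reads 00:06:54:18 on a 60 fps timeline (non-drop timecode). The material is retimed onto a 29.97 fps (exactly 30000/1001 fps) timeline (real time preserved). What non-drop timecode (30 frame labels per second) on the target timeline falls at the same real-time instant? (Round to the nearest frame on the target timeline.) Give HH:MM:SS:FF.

00:06:53:27

Source frame index: (0×3600 + 6×60 + 54) × 60 + 18 = 24858.
Real time: 24858 / (60) = 4143/10 s.
Target frame: (4143/10) × (30000/1001) = 12429000/1001 ≈ 12416.583 → 12417.
At 30 labels/s: frame 12417 → 00:06:53:27.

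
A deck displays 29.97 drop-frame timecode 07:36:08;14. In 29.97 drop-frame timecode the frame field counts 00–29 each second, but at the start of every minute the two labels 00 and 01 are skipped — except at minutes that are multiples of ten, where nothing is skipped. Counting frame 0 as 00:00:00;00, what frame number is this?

As if non-drop at 30 labels/s: (7 × 3600 + 36 × 60 + 8) × 30 + 14 = 821054.
Minute boundaries passed: 456; those not divisible by 10: 456 − 45 = 411; dropped labels = 2 × 411 = 822.
Actual frame index = 821054 − 822 = 820232.

820232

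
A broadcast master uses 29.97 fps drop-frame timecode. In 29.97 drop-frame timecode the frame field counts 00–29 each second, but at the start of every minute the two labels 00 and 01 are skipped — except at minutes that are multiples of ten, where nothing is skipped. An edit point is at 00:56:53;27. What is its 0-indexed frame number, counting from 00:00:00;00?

As if non-drop at 30 labels/s: (0 × 3600 + 56 × 60 + 53) × 30 + 27 = 102417.
Minute boundaries passed: 56; those not divisible by 10: 56 − 5 = 51; dropped labels = 2 × 51 = 102.
Actual frame index = 102417 − 102 = 102315.

102315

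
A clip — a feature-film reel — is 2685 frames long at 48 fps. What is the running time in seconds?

Running time = 2685 / (48) = 55.9375 s.

55.9375 seconds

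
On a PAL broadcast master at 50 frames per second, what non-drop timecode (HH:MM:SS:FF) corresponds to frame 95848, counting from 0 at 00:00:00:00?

00:31:56:48

95848 ÷ 50 = 1916 full seconds, remainder 48 frames.
1916 s = 0 h 31 min 56 s.
Timecode: 00:31:56:48.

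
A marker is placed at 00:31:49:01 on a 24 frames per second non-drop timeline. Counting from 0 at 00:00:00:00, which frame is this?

frame 45817

Total seconds to the label: (0 × 3600 + 31 × 60 + 49) = 1909.
Frame index = 1909 × 24 + 1 = 45817.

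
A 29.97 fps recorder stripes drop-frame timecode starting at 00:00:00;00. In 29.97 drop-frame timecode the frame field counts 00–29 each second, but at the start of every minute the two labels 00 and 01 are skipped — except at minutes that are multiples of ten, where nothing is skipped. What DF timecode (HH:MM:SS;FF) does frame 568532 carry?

Each 10-minute DF block holds 10 × 60 × 30 − 9 × 2 = 17982 frames. 568532 ÷ 17982 → 31 full blocks, remainder 11090.
Within the partial block the first minute is 1800 frames and each further minute 1798, so 6 further minute boundaries passed. Total skipped labels = 18 × 31 + 2 × 6 = 570.
Non-drop label index = 568532 + 570 = 569102; at 30 labels/s that is 05:16:10:02, i.e. DF 05:16:10;02.

05:16:10;02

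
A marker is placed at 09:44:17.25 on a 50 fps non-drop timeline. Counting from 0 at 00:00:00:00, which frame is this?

Total seconds to the label: (9 × 3600 + 44 × 60 + 17) = 35057.
Frame index = 35057 × 50 + 25 = 1752875.

frame 1752875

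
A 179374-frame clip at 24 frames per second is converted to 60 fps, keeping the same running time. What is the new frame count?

448435 frames

Frames at target rate = 179374 × (60) / (24) = 448435.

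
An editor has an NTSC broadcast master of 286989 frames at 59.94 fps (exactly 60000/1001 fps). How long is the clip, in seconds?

4787.93315 seconds

Running time = 286989 / (60000/1001) = 4787.93315 s.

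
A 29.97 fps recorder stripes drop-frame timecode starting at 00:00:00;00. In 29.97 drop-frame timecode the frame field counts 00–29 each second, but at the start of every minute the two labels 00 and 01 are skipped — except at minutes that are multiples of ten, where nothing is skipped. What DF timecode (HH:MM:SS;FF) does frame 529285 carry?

Each 10-minute DF block holds 10 × 60 × 30 − 9 × 2 = 17982 frames. 529285 ÷ 17982 → 29 full blocks, remainder 7807.
Within the partial block the first minute is 1800 frames and each further minute 1798, so 4 further minute boundaries passed. Total skipped labels = 18 × 29 + 2 × 4 = 530.
Non-drop label index = 529285 + 530 = 529815; at 30 labels/s that is 04:54:20:15, i.e. DF 04:54:20;15.

04:54:20;15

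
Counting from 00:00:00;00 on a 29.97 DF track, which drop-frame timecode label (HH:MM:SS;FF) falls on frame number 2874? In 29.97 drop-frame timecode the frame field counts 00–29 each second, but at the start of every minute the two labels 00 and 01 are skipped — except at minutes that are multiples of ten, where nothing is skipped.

00:01:35;26

Each 10-minute DF block holds 10 × 60 × 30 − 9 × 2 = 17982 frames. 2874 ÷ 17982 → 0 full blocks, remainder 2874.
Within the partial block the first minute is 1800 frames and each further minute 1798, so 1 further minute boundary passed. Total skipped labels = 18 × 0 + 2 × 1 = 2.
Non-drop label index = 2874 + 2 = 2876; at 30 labels/s that is 00:01:35:26, i.e. DF 00:01:35;26.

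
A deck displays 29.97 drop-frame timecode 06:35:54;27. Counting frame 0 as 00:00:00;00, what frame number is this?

711935

As if non-drop at 30 labels/s: (6 × 3600 + 35 × 60 + 54) × 30 + 27 = 712647.
Minute boundaries passed: 395; those not divisible by 10: 395 − 39 = 356; dropped labels = 2 × 356 = 712.
Actual frame index = 712647 − 712 = 711935.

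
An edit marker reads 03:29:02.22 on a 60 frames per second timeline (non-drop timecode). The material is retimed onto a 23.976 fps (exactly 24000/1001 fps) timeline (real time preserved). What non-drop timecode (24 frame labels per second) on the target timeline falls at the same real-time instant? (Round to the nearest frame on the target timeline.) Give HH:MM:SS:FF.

03:28:49:20

Source frame index: (3×3600 + 29×60 + 2) × 60 + 22 = 752542.
Real time: 752542 / (60) = 376271/30 s.
Target frame: (376271/30) × (24000/1001) = 43002400/143 ≈ 300716.084 → 300716.
At 24 labels/s: frame 300716 → 03:28:49:20.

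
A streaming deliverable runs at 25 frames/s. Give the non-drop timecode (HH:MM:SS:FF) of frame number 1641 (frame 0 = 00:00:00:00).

1641 ÷ 25 = 65 full seconds, remainder 16 frames.
65 s = 0 h 1 min 5 s.
Timecode: 00:01:05:16.

00:01:05:16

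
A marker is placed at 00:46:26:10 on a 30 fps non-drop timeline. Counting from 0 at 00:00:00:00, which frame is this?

Total seconds to the label: (0 × 3600 + 46 × 60 + 26) = 2786.
Frame index = 2786 × 30 + 10 = 83590.

frame 83590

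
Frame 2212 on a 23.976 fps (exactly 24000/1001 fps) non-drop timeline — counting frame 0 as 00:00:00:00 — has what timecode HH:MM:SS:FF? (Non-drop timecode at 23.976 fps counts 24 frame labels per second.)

00:01:32:04

2212 ÷ 24 = 92 full seconds, remainder 4 frames.
92 s = 0 h 1 min 32 s.
Timecode: 00:01:32:04.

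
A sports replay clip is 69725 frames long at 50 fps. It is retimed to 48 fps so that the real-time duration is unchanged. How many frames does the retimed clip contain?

Target frames = source frames × (target rate / source rate) = 69725 × (48)/(50) = 69725 × 24/25 = 66936.

66936 frames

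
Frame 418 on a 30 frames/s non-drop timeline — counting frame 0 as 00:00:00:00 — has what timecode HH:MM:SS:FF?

00:00:13:28

418 ÷ 30 = 13 full seconds, remainder 28 frames.
13 s = 0 h 0 min 13 s.
Timecode: 00:00:13:28.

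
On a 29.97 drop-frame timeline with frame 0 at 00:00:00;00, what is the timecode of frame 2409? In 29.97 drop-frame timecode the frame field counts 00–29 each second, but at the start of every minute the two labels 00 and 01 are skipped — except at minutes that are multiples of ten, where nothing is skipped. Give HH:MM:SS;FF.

00:01:20;11

Each 10-minute DF block holds 10 × 60 × 30 − 9 × 2 = 17982 frames. 2409 ÷ 17982 → 0 full blocks, remainder 2409.
Within the partial block the first minute is 1800 frames and each further minute 1798, so 1 further minute boundary passed. Total skipped labels = 18 × 0 + 2 × 1 = 2.
Non-drop label index = 2409 + 2 = 2411; at 30 labels/s that is 00:01:20:11, i.e. DF 00:01:20;11.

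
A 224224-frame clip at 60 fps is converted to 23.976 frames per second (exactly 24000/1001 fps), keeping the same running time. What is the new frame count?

Target frames = source frames × (target rate / source rate) = 224224 × (24000/1001)/(60) = 224224 × 400/1001 = 89600.

89600 frames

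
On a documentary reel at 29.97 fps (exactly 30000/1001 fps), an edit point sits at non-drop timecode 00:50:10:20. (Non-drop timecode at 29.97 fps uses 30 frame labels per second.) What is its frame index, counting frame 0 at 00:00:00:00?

Total seconds to the label: (0 × 3600 + 50 × 60 + 10) = 3010.
Frame index = 3010 × 30 + 20 = 90320.

frame 90320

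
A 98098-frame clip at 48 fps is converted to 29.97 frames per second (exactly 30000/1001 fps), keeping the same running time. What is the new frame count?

Target frames = source frames × (target rate / source rate) = 98098 × (30000/1001)/(48) = 98098 × 625/1001 = 61250.

61250 frames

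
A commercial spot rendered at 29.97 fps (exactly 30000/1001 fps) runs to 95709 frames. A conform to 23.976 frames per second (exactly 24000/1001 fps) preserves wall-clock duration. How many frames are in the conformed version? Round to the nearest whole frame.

76567 frames

Frames at target rate = 95709 × (24000/1001) / (30000/1001) = 382836/5 ≈ 76567.200.
Nearest whole frame: 76567.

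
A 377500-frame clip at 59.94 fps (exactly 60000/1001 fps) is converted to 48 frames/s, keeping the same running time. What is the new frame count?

302302 frames

Target frames = source frames × (target rate / source rate) = 377500 × (48)/(60000/1001) = 377500 × 1001/1250 = 302302.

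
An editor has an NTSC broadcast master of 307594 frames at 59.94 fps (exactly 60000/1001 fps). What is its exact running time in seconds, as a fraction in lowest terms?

153950797/30000 seconds

Running time = 307594 ÷ (60000/1001) = 307594 × 1001/60000 = 153950797/30000 s.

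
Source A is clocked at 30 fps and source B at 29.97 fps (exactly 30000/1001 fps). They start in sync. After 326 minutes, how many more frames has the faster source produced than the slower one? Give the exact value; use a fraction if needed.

586800/1001 frames

326 min = 19560 s.
A emits 30 × 19560 = 586800 frames; B emits 30000/1001 × 19560 = 586800000/1001.
Difference = 586800/1001 frames (≈ 586.2138); B is behind A.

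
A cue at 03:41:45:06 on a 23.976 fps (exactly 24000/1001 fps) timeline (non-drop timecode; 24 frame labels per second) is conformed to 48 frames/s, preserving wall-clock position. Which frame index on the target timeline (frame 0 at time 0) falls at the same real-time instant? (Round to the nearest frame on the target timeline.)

Source frame index: (3×3600 + 41×60 + 45) × 24 + 6 = 319326.
Real time: 319326 / (24000/1001) = 53274221/4000 s.
Target frame: (53274221/4000) × (48) = 159822663/250 ≈ 639290.652 → 639291.

frame 639291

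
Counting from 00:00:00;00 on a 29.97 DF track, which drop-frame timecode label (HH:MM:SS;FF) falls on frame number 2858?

Each 10-minute DF block holds 10 × 60 × 30 − 9 × 2 = 17982 frames. 2858 ÷ 17982 → 0 full blocks, remainder 2858.
Within the partial block the first minute is 1800 frames and each further minute 1798, so 1 further minute boundary passed. Total skipped labels = 18 × 0 + 2 × 1 = 2.
Non-drop label index = 2858 + 2 = 2860; at 30 labels/s that is 00:01:35:10, i.e. DF 00:01:35;10.

00:01:35;10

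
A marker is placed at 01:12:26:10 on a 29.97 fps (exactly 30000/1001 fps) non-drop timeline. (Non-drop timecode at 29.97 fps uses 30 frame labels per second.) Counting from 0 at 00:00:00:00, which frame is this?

Total seconds to the label: (1 × 3600 + 12 × 60 + 26) = 4346.
Frame index = 4346 × 30 + 10 = 130390.

130390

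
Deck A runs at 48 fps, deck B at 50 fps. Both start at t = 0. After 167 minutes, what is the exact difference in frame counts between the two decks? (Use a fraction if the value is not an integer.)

20040 frames

167 min = 10020 s.
A emits 48 × 10020 = 480960 frames; B emits 50 × 10020 = 501000.
Difference = 20040 frames; B is ahead of A.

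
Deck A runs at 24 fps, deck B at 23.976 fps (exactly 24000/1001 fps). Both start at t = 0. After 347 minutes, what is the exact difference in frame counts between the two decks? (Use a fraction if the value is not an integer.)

347 min = 20820 s.
A emits 24 × 20820 = 499680 frames; B emits 24000/1001 × 20820 = 499680000/1001.
Difference = 499680/1001 frames (≈ 499.1808); B is behind A.

499680/1001 frames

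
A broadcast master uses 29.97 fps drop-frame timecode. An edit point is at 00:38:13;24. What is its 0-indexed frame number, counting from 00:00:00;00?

68744

Complete 10-minute blocks: 3, each 17982 frames → 53946.
Remaining 8 whole minutes in the current block: 1800 + 7 × 1798 = 14386 frames.
Within the current minute: 13 × 30 + 24 − 2 = 412 (labels ;00/;01 skipped at this minute). Total = 53946 + 14386 + 412 = 68744.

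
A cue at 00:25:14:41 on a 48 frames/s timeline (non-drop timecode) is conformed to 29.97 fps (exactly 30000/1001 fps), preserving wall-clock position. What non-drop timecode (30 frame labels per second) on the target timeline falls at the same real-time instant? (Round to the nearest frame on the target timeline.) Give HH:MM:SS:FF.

00:25:13:10

Source frame index: (0×3600 + 25×60 + 14) × 48 + 41 = 72713.
Real time: 72713 / (48) = 72713/48 s.
Target frame: (72713/48) × (30000/1001) = 45445625/1001 ≈ 45400.225 → 45400.
At 30 labels/s: frame 45400 → 00:25:13:10.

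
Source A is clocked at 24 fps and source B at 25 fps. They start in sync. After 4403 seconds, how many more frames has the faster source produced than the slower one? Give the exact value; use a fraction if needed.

4403 frames

A emits 24 × 4403 = 105672 frames; B emits 25 × 4403 = 110075.
Difference = 4403 frames; B is ahead of A.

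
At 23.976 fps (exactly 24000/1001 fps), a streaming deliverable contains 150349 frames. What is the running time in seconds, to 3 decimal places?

6270.806 seconds

Running time = 150349 × 1001/24000 = 150499349/24000 s ≈ 6270.806 s.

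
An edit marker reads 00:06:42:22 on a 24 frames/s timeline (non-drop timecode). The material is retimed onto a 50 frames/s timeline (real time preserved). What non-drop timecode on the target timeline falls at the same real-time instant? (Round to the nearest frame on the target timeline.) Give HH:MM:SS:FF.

00:06:42:46

Source frame index: (0×3600 + 6×60 + 42) × 24 + 22 = 9670.
Real time: 9670 / (24) = 4835/12 s.
Target frame: (4835/12) × (50) = 120875/6 ≈ 20145.833 → 20146.
At 50 labels/s: frame 20146 → 00:06:42:46.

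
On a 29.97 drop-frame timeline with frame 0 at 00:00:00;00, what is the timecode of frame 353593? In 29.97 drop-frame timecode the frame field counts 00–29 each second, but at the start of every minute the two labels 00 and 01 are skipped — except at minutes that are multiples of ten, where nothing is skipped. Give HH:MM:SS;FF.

03:16:38;07

Each 10-minute DF block holds 10 × 60 × 30 − 9 × 2 = 17982 frames. 353593 ÷ 17982 → 19 full blocks, remainder 11935.
Within the partial block the first minute is 1800 frames and each further minute 1798, so 6 further minute boundaries passed. Total skipped labels = 18 × 19 + 2 × 6 = 354.
Non-drop label index = 353593 + 354 = 353947; at 30 labels/s that is 03:16:38:07, i.e. DF 03:16:38;07.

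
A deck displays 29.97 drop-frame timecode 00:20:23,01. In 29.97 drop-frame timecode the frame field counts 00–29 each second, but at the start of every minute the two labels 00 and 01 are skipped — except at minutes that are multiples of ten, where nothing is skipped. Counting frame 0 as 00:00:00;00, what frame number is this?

36655

Complete 10-minute blocks: 2, each 17982 frames → 35964.
Remaining 0 whole minutes in the current block: 0 frames.
Within the current minute: 23 × 30 + 1 = 691. Total = 35964 + 0 + 691 = 36655.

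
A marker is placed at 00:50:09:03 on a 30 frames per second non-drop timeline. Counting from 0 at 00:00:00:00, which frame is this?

Total seconds to the label: (0 × 3600 + 50 × 60 + 9) = 3009.
Frame index = 3009 × 30 + 3 = 90273.

90273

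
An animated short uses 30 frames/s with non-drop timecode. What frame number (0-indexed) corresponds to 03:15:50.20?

Total seconds to the label: (3 × 3600 + 15 × 60 + 50) = 11750.
Frame index = 11750 × 30 + 20 = 352520.

352520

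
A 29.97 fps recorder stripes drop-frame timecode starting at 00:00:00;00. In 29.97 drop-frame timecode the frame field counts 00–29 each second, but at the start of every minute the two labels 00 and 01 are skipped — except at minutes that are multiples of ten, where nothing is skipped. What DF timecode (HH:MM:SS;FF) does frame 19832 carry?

Each 10-minute DF block holds 10 × 60 × 30 − 9 × 2 = 17982 frames. 19832 ÷ 17982 → 1 full block, remainder 1850.
Within the partial block the first minute is 1800 frames and each further minute 1798, so 1 further minute boundary passed. Total skipped labels = 18 × 1 + 2 × 1 = 20.
Non-drop label index = 19832 + 20 = 19852; at 30 labels/s that is 00:11:01:22, i.e. DF 00:11:01;22.

00:11:01;22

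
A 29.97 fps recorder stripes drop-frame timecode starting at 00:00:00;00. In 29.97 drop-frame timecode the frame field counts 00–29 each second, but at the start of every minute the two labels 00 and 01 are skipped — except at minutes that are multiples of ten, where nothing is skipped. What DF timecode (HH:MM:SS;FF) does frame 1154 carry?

Each 10-minute DF block holds 10 × 60 × 30 − 9 × 2 = 17982 frames. 1154 ÷ 17982 → 0 full blocks, remainder 1154.
Within the partial block the first minute is 1800 frames and each further minute 1798, so 0 further minute boundaries passed. Total skipped labels = 18 × 0 + 2 × 0 = 0.
Non-drop label index = 1154 + 0 = 1154; at 30 labels/s that is 00:00:38:14, i.e. DF 00:00:38;14.

00:00:38;14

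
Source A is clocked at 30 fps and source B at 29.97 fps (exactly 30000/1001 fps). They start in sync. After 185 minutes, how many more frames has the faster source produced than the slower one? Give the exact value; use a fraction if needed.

185 min = 11100 s.
A emits 30 × 11100 = 333000 frames; B emits 30000/1001 × 11100 = 333000000/1001.
Difference = 333000/1001 frames (≈ 332.6673); B is behind A.

333000/1001 frames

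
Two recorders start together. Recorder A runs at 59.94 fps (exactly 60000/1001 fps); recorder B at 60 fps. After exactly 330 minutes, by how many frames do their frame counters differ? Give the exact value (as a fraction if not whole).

108000/91 frames

330 min = 19800 s.
A emits 60000/1001 × 19800 = 108000000/91 frames; B emits 60 × 19800 = 1188000.
Difference = 108000/91 frames (≈ 1186.8132); B is ahead of A.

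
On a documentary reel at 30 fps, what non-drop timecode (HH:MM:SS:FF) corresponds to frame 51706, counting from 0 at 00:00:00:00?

51706 ÷ 30 = 1723 full seconds, remainder 16 frames.
1723 s = 0 h 28 min 43 s.
Timecode: 00:28:43:16.

00:28:43:16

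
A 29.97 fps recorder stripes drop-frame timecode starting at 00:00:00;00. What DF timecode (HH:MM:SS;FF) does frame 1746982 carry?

16:11:31;00

Each 10-minute DF block holds 10 × 60 × 30 − 9 × 2 = 17982 frames. 1746982 ÷ 17982 → 97 full blocks, remainder 2728.
Within the partial block the first minute is 1800 frames and each further minute 1798, so 1 further minute boundary passed. Total skipped labels = 18 × 97 + 2 × 1 = 1748.
Non-drop label index = 1746982 + 1748 = 1748730; at 30 labels/s that is 16:11:31:00, i.e. DF 16:11:31;00.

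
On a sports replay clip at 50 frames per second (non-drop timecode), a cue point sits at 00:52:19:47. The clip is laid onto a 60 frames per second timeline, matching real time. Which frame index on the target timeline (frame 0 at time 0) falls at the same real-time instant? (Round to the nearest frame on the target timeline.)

Source frame index: (0×3600 + 52×60 + 19) × 50 + 47 = 156997.
Real time: 156997 / (50) = 156997/50 s.
Target frame: (156997/50) × (60) = 941982/5 ≈ 188396.400 → 188396.

frame 188396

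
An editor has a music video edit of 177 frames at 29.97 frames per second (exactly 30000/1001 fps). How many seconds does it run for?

5.9059 seconds

Running time = 177 / (30000/1001) = 5.9059 s.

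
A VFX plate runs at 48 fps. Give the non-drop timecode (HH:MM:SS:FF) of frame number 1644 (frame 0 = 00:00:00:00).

00:00:34:12

1644 ÷ 48 = 34 full seconds, remainder 12 frames.
34 s = 0 h 0 min 34 s.
Timecode: 00:00:34:12.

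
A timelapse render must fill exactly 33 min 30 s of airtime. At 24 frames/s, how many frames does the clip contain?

48240 frames

33 min 30 s = 2010 s.
Frames = 2010 × 24 = 48240.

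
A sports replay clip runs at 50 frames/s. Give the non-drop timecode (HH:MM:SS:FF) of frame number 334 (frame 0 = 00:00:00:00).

00:00:06:34

334 ÷ 50 = 6 full seconds, remainder 34 frames.
6 s = 0 h 0 min 6 s.
Timecode: 00:00:06:34.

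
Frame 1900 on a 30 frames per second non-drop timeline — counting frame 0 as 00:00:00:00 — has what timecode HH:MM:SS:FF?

1900 ÷ 30 = 63 full seconds, remainder 10 frames.
63 s = 0 h 1 min 3 s.
Timecode: 00:01:03:10.

00:01:03:10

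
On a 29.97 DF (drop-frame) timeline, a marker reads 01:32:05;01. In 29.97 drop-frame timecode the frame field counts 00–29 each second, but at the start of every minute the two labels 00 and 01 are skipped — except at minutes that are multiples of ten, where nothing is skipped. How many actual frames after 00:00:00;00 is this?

165585

Complete 10-minute blocks: 9, each 17982 frames → 161838.
Remaining 2 whole minutes in the current block: 1800 + 1 × 1798 = 3598 frames.
Within the current minute: 5 × 30 + 1 − 2 = 149 (labels ;00/;01 skipped at this minute). Total = 161838 + 3598 + 149 = 165585.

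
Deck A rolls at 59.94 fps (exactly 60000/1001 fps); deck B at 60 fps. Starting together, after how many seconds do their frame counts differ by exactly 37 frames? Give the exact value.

The gap grows by |60 − 60000/1001| = 60/1001 frames per second.
Time for a 37-frame gap: 37 ÷ (60/1001) = 37037/60 s.

37037/60 seconds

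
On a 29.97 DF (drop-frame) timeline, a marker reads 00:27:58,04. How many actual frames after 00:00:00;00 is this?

Complete 10-minute blocks: 2, each 17982 frames → 35964.
Remaining 7 whole minutes in the current block: 1800 + 6 × 1798 = 12588 frames.
Within the current minute: 58 × 30 + 4 − 2 = 1742 (labels ;00/;01 skipped at this minute). Total = 35964 + 12588 + 1742 = 50294.

50294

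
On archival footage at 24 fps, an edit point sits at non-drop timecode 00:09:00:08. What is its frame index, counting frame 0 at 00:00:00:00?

Total seconds to the label: (0 × 3600 + 9 × 60 + 0) = 540.
Frame index = 540 × 24 + 8 = 12968.

frame 12968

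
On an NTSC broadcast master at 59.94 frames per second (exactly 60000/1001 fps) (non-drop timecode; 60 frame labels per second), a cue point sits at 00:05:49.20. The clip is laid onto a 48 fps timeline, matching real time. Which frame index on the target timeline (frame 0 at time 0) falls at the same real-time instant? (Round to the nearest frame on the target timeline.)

Source frame index: (0×3600 + 5×60 + 49) × 60 + 20 = 20960.
Real time: 20960 / (60000/1001) = 131131/375 s.
Target frame: (131131/375) × (48) = 2098096/125 ≈ 16784.768 → 16785.

frame 16785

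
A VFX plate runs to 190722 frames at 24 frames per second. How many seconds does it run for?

7946.75 seconds

Running time = 190722 / (24) = 7946.75 s.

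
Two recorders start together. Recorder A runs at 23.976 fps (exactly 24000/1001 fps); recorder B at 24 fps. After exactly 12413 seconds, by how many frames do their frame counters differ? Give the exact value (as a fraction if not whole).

A emits 24000/1001 × 12413 = 297912000/1001 frames; B emits 24 × 12413 = 297912.
Difference = 297912/1001 frames (≈ 297.6144); B is ahead of A.

297912/1001 frames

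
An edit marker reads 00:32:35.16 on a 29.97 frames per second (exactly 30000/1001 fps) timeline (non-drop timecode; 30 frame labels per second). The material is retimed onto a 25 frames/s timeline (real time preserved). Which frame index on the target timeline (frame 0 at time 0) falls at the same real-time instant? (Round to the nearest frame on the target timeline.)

Source frame index: (0×3600 + 32×60 + 35) × 30 + 16 = 58666.
Real time: 58666 / (30000/1001) = 29362333/15000 s.
Target frame: (29362333/15000) × (25) = 29362333/600 ≈ 48937.222 → 48937.

frame 48937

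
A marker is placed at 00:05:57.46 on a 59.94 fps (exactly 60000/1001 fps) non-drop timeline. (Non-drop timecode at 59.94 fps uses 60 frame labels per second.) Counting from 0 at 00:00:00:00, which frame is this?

Total seconds to the label: (0 × 3600 + 5 × 60 + 57) = 357.
Frame index = 357 × 60 + 46 = 21466.

21466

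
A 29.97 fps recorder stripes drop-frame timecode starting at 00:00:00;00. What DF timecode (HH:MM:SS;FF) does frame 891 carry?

00:00:29;21

Each 10-minute DF block holds 10 × 60 × 30 − 9 × 2 = 17982 frames. 891 ÷ 17982 → 0 full blocks, remainder 891.
Within the partial block the first minute is 1800 frames and each further minute 1798, so 0 further minute boundaries passed. Total skipped labels = 18 × 0 + 2 × 0 = 0.
Non-drop label index = 891 + 0 = 891; at 30 labels/s that is 00:00:29:21, i.e. DF 00:00:29;21.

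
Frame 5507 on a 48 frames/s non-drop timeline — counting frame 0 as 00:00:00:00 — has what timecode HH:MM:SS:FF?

5507 ÷ 48 = 114 full seconds, remainder 35 frames.
114 s = 0 h 1 min 54 s.
Timecode: 00:01:54:35.

00:01:54:35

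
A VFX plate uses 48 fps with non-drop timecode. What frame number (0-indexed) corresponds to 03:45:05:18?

Total seconds to the label: (3 × 3600 + 45 × 60 + 5) = 13505.
Frame index = 13505 × 48 + 18 = 648258.

frame 648258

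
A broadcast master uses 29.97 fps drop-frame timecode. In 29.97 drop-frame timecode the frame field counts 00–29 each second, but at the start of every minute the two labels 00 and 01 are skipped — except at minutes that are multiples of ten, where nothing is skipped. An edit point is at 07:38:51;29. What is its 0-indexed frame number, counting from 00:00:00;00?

825133

As if non-drop at 30 labels/s: (7 × 3600 + 38 × 60 + 51) × 30 + 29 = 825959.
Minute boundaries passed: 458; those not divisible by 10: 458 − 45 = 413; dropped labels = 2 × 413 = 826.
Actual frame index = 825959 − 826 = 825133.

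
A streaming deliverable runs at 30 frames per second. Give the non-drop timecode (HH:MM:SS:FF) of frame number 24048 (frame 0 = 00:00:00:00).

24048 ÷ 30 = 801 full seconds, remainder 18 frames.
801 s = 0 h 13 min 21 s.
Timecode: 00:13:21:18.

00:13:21:18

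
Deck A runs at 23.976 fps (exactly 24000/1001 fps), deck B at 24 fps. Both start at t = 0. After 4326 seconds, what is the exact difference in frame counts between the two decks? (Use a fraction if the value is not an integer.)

A emits 24000/1001 × 4326 = 14832000/143 frames; B emits 24 × 4326 = 103824.
Difference = 14832/143 frames (≈ 103.7203); B is ahead of A.

14832/143 frames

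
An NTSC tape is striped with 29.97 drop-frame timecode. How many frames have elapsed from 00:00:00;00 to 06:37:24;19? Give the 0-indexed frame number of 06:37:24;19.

Complete 10-minute blocks: 39, each 17982 frames → 701298.
Remaining 7 whole minutes in the current block: 1800 + 6 × 1798 = 12588 frames.
Within the current minute: 24 × 30 + 19 − 2 = 737 (labels ;00/;01 skipped at this minute). Total = 701298 + 12588 + 737 = 714623.

714623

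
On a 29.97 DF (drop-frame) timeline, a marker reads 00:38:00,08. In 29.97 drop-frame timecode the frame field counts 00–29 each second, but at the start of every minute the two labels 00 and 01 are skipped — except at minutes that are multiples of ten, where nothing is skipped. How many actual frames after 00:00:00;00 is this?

68338

As if non-drop at 30 labels/s: (0 × 3600 + 38 × 60 + 0) × 30 + 8 = 68408.
Minute boundaries passed: 38; those not divisible by 10: 38 − 3 = 35; dropped labels = 2 × 35 = 70.
Actual frame index = 68408 − 70 = 68338.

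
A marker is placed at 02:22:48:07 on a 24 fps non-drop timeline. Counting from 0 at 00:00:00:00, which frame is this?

Total seconds to the label: (2 × 3600 + 22 × 60 + 48) = 8568.
Frame index = 8568 × 24 + 7 = 205639.

frame 205639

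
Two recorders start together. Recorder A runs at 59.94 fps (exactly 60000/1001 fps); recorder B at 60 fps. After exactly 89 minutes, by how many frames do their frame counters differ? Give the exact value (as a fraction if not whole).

320400/1001 frames

89 min = 5340 s.
A emits 60000/1001 × 5340 = 320400000/1001 frames; B emits 60 × 5340 = 320400.
Difference = 320400/1001 frames (≈ 320.0799); B is ahead of A.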